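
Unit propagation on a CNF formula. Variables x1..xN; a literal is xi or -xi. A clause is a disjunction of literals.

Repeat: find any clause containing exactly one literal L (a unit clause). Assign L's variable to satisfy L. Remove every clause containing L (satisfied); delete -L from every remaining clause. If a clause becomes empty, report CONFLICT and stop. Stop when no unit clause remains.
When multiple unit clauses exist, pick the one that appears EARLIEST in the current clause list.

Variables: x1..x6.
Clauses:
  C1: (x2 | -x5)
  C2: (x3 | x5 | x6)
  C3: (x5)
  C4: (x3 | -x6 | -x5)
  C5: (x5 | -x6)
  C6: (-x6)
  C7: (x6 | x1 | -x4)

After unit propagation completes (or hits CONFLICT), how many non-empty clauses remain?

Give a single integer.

unit clause [5] forces x5=T; simplify:
  drop -5 from [2, -5] -> [2]
  drop -5 from [3, -6, -5] -> [3, -6]
  satisfied 3 clause(s); 4 remain; assigned so far: [5]
unit clause [2] forces x2=T; simplify:
  satisfied 1 clause(s); 3 remain; assigned so far: [2, 5]
unit clause [-6] forces x6=F; simplify:
  drop 6 from [6, 1, -4] -> [1, -4]
  satisfied 2 clause(s); 1 remain; assigned so far: [2, 5, 6]

Answer: 1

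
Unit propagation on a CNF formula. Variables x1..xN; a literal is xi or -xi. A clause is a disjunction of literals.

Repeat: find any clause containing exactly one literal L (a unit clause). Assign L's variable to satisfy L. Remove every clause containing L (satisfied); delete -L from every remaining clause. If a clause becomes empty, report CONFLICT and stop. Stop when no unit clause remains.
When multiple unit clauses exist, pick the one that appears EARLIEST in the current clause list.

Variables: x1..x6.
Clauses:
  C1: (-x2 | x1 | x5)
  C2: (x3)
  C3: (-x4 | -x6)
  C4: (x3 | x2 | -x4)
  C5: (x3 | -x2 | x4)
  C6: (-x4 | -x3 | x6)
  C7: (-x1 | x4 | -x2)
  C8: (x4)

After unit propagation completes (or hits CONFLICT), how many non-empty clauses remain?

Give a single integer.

unit clause [3] forces x3=T; simplify:
  drop -3 from [-4, -3, 6] -> [-4, 6]
  satisfied 3 clause(s); 5 remain; assigned so far: [3]
unit clause [4] forces x4=T; simplify:
  drop -4 from [-4, -6] -> [-6]
  drop -4 from [-4, 6] -> [6]
  satisfied 2 clause(s); 3 remain; assigned so far: [3, 4]
unit clause [-6] forces x6=F; simplify:
  drop 6 from [6] -> [] (empty!)
  satisfied 1 clause(s); 2 remain; assigned so far: [3, 4, 6]
CONFLICT (empty clause)

Answer: 1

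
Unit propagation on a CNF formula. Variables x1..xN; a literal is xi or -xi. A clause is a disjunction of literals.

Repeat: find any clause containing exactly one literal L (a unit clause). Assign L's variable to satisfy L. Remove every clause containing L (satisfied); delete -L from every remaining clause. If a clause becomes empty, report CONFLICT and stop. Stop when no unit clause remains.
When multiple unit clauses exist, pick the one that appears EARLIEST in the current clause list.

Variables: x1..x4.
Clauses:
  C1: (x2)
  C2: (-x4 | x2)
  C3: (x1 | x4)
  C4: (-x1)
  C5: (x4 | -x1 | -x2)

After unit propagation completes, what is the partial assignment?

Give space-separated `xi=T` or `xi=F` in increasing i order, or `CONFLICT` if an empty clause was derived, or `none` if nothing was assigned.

unit clause [2] forces x2=T; simplify:
  drop -2 from [4, -1, -2] -> [4, -1]
  satisfied 2 clause(s); 3 remain; assigned so far: [2]
unit clause [-1] forces x1=F; simplify:
  drop 1 from [1, 4] -> [4]
  satisfied 2 clause(s); 1 remain; assigned so far: [1, 2]
unit clause [4] forces x4=T; simplify:
  satisfied 1 clause(s); 0 remain; assigned so far: [1, 2, 4]

Answer: x1=F x2=T x4=T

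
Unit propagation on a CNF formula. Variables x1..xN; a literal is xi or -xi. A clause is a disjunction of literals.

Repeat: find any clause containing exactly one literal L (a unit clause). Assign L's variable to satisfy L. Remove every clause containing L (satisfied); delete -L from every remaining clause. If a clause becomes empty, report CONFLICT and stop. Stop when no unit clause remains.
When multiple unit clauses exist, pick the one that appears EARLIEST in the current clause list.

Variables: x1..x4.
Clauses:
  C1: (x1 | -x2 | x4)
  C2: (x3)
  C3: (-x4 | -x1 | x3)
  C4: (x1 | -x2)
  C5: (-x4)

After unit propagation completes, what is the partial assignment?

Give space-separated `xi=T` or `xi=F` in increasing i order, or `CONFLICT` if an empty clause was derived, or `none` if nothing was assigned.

Answer: x3=T x4=F

Derivation:
unit clause [3] forces x3=T; simplify:
  satisfied 2 clause(s); 3 remain; assigned so far: [3]
unit clause [-4] forces x4=F; simplify:
  drop 4 from [1, -2, 4] -> [1, -2]
  satisfied 1 clause(s); 2 remain; assigned so far: [3, 4]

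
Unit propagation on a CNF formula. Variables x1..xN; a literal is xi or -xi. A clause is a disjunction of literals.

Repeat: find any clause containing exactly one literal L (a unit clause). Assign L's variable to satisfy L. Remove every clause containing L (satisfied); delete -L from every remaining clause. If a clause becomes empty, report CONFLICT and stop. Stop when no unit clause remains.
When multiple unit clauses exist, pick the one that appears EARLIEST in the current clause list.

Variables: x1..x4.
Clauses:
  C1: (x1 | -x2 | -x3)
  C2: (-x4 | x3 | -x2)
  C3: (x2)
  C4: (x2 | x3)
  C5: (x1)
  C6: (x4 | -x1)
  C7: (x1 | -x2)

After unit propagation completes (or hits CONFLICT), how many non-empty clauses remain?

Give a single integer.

unit clause [2] forces x2=T; simplify:
  drop -2 from [1, -2, -3] -> [1, -3]
  drop -2 from [-4, 3, -2] -> [-4, 3]
  drop -2 from [1, -2] -> [1]
  satisfied 2 clause(s); 5 remain; assigned so far: [2]
unit clause [1] forces x1=T; simplify:
  drop -1 from [4, -1] -> [4]
  satisfied 3 clause(s); 2 remain; assigned so far: [1, 2]
unit clause [4] forces x4=T; simplify:
  drop -4 from [-4, 3] -> [3]
  satisfied 1 clause(s); 1 remain; assigned so far: [1, 2, 4]
unit clause [3] forces x3=T; simplify:
  satisfied 1 clause(s); 0 remain; assigned so far: [1, 2, 3, 4]

Answer: 0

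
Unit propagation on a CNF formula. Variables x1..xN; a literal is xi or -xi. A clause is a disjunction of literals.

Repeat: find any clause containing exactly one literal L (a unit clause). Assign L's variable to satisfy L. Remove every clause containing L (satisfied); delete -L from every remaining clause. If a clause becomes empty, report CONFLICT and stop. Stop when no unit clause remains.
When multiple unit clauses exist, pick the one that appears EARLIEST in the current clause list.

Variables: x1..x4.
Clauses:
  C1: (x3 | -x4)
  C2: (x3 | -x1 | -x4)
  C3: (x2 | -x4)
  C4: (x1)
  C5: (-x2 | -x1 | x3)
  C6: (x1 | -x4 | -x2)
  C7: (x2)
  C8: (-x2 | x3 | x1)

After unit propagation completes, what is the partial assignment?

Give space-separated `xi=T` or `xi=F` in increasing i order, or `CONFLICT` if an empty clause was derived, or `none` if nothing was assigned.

Answer: x1=T x2=T x3=T

Derivation:
unit clause [1] forces x1=T; simplify:
  drop -1 from [3, -1, -4] -> [3, -4]
  drop -1 from [-2, -1, 3] -> [-2, 3]
  satisfied 3 clause(s); 5 remain; assigned so far: [1]
unit clause [2] forces x2=T; simplify:
  drop -2 from [-2, 3] -> [3]
  satisfied 2 clause(s); 3 remain; assigned so far: [1, 2]
unit clause [3] forces x3=T; simplify:
  satisfied 3 clause(s); 0 remain; assigned so far: [1, 2, 3]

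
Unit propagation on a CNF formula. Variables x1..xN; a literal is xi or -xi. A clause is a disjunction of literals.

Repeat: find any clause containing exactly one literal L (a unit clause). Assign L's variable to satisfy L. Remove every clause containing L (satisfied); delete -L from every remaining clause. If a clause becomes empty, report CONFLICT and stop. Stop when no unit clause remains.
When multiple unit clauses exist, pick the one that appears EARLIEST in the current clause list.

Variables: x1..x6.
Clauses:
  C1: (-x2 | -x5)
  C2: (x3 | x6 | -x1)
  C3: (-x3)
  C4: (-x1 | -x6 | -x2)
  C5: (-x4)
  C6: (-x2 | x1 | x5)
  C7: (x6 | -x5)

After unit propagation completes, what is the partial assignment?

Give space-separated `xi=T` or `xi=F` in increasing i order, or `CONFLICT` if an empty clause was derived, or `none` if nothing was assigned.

Answer: x3=F x4=F

Derivation:
unit clause [-3] forces x3=F; simplify:
  drop 3 from [3, 6, -1] -> [6, -1]
  satisfied 1 clause(s); 6 remain; assigned so far: [3]
unit clause [-4] forces x4=F; simplify:
  satisfied 1 clause(s); 5 remain; assigned so far: [3, 4]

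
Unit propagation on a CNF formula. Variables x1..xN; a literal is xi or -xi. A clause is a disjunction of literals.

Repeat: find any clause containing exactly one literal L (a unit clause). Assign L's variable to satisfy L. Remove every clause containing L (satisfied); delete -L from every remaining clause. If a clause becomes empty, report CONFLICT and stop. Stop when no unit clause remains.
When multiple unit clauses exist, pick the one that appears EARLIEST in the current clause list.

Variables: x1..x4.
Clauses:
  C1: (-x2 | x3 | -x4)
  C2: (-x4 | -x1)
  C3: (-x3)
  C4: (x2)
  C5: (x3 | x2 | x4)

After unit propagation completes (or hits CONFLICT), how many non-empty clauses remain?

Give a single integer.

Answer: 0

Derivation:
unit clause [-3] forces x3=F; simplify:
  drop 3 from [-2, 3, -4] -> [-2, -4]
  drop 3 from [3, 2, 4] -> [2, 4]
  satisfied 1 clause(s); 4 remain; assigned so far: [3]
unit clause [2] forces x2=T; simplify:
  drop -2 from [-2, -4] -> [-4]
  satisfied 2 clause(s); 2 remain; assigned so far: [2, 3]
unit clause [-4] forces x4=F; simplify:
  satisfied 2 clause(s); 0 remain; assigned so far: [2, 3, 4]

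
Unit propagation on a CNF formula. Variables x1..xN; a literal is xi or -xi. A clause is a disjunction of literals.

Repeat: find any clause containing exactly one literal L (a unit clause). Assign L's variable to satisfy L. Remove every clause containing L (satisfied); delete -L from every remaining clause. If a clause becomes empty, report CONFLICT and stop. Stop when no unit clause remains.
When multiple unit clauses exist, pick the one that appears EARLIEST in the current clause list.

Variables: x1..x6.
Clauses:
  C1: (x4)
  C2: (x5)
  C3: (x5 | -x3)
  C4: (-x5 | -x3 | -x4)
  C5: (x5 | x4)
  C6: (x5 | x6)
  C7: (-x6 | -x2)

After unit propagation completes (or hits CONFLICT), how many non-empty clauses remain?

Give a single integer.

Answer: 1

Derivation:
unit clause [4] forces x4=T; simplify:
  drop -4 from [-5, -3, -4] -> [-5, -3]
  satisfied 2 clause(s); 5 remain; assigned so far: [4]
unit clause [5] forces x5=T; simplify:
  drop -5 from [-5, -3] -> [-3]
  satisfied 3 clause(s); 2 remain; assigned so far: [4, 5]
unit clause [-3] forces x3=F; simplify:
  satisfied 1 clause(s); 1 remain; assigned so far: [3, 4, 5]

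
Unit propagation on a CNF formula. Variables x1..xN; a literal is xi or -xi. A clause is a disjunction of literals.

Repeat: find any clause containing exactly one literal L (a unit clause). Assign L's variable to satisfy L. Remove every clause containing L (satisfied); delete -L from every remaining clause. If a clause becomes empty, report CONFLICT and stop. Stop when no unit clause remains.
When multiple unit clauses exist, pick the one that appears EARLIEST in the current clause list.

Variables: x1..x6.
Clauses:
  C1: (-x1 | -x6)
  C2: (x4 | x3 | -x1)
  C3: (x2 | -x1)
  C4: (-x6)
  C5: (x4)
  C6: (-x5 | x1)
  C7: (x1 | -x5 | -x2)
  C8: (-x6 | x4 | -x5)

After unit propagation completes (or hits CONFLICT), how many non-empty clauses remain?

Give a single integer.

Answer: 3

Derivation:
unit clause [-6] forces x6=F; simplify:
  satisfied 3 clause(s); 5 remain; assigned so far: [6]
unit clause [4] forces x4=T; simplify:
  satisfied 2 clause(s); 3 remain; assigned so far: [4, 6]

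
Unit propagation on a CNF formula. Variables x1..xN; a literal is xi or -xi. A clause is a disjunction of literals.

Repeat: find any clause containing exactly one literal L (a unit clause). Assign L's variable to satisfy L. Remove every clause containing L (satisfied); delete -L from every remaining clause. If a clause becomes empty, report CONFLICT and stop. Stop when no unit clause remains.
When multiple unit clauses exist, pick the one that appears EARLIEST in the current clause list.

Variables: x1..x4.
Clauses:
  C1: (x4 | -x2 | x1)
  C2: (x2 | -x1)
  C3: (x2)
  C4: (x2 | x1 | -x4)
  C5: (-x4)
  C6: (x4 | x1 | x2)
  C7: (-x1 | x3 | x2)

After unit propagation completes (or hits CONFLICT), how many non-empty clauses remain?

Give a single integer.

unit clause [2] forces x2=T; simplify:
  drop -2 from [4, -2, 1] -> [4, 1]
  satisfied 5 clause(s); 2 remain; assigned so far: [2]
unit clause [-4] forces x4=F; simplify:
  drop 4 from [4, 1] -> [1]
  satisfied 1 clause(s); 1 remain; assigned so far: [2, 4]
unit clause [1] forces x1=T; simplify:
  satisfied 1 clause(s); 0 remain; assigned so far: [1, 2, 4]

Answer: 0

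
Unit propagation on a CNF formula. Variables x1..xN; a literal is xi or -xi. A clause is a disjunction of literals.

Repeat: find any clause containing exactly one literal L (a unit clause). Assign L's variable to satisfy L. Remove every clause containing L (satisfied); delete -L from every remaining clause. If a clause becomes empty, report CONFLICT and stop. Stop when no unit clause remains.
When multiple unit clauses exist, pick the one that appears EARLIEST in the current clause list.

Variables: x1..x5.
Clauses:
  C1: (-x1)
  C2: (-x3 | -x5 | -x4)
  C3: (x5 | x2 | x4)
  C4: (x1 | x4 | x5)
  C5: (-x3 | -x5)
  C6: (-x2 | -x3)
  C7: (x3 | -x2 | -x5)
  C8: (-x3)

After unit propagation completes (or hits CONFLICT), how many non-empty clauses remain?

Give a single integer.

Answer: 3

Derivation:
unit clause [-1] forces x1=F; simplify:
  drop 1 from [1, 4, 5] -> [4, 5]
  satisfied 1 clause(s); 7 remain; assigned so far: [1]
unit clause [-3] forces x3=F; simplify:
  drop 3 from [3, -2, -5] -> [-2, -5]
  satisfied 4 clause(s); 3 remain; assigned so far: [1, 3]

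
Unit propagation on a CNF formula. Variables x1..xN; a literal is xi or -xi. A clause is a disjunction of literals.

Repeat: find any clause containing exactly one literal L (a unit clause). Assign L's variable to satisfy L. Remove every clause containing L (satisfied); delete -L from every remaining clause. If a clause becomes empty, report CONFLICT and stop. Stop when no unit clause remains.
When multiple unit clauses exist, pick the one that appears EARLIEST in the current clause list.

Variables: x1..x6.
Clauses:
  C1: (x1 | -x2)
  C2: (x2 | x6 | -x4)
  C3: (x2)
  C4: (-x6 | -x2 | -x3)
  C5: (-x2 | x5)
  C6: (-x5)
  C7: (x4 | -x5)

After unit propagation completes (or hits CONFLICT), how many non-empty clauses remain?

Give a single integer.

unit clause [2] forces x2=T; simplify:
  drop -2 from [1, -2] -> [1]
  drop -2 from [-6, -2, -3] -> [-6, -3]
  drop -2 from [-2, 5] -> [5]
  satisfied 2 clause(s); 5 remain; assigned so far: [2]
unit clause [1] forces x1=T; simplify:
  satisfied 1 clause(s); 4 remain; assigned so far: [1, 2]
unit clause [5] forces x5=T; simplify:
  drop -5 from [-5] -> [] (empty!)
  drop -5 from [4, -5] -> [4]
  satisfied 1 clause(s); 3 remain; assigned so far: [1, 2, 5]
CONFLICT (empty clause)

Answer: 2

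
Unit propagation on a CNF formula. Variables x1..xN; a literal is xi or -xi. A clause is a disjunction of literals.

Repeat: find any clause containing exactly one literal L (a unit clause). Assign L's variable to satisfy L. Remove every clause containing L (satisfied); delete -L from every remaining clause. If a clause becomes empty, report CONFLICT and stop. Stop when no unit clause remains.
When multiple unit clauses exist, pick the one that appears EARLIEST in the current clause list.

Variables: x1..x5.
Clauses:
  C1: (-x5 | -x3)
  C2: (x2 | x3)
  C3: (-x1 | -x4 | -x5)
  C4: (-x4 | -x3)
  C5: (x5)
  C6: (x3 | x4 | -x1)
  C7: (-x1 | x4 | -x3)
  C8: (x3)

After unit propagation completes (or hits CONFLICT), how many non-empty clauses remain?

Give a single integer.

Answer: 3

Derivation:
unit clause [5] forces x5=T; simplify:
  drop -5 from [-5, -3] -> [-3]
  drop -5 from [-1, -4, -5] -> [-1, -4]
  satisfied 1 clause(s); 7 remain; assigned so far: [5]
unit clause [-3] forces x3=F; simplify:
  drop 3 from [2, 3] -> [2]
  drop 3 from [3, 4, -1] -> [4, -1]
  drop 3 from [3] -> [] (empty!)
  satisfied 3 clause(s); 4 remain; assigned so far: [3, 5]
CONFLICT (empty clause)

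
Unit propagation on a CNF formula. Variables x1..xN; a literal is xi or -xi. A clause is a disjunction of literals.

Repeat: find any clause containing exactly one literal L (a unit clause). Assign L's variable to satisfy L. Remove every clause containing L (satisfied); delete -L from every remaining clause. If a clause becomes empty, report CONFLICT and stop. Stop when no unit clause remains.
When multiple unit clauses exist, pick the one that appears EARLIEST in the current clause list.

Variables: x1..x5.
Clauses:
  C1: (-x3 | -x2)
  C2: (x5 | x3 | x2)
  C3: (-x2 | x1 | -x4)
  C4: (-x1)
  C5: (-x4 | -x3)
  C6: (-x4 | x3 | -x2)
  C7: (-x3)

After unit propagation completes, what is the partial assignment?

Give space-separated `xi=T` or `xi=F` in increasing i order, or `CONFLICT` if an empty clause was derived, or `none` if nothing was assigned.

Answer: x1=F x3=F

Derivation:
unit clause [-1] forces x1=F; simplify:
  drop 1 from [-2, 1, -4] -> [-2, -4]
  satisfied 1 clause(s); 6 remain; assigned so far: [1]
unit clause [-3] forces x3=F; simplify:
  drop 3 from [5, 3, 2] -> [5, 2]
  drop 3 from [-4, 3, -2] -> [-4, -2]
  satisfied 3 clause(s); 3 remain; assigned so far: [1, 3]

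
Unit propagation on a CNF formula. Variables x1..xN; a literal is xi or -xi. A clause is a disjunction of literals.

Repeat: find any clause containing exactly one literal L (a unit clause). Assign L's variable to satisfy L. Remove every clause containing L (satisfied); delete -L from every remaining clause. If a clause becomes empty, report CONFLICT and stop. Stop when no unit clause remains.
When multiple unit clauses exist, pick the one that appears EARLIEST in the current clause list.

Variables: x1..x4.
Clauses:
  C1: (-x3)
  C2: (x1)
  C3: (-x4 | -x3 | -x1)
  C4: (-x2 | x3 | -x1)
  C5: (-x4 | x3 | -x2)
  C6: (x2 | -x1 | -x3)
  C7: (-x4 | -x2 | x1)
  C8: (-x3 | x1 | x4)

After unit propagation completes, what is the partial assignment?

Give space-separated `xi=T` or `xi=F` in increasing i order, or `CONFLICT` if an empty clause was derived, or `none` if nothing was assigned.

Answer: x1=T x2=F x3=F

Derivation:
unit clause [-3] forces x3=F; simplify:
  drop 3 from [-2, 3, -1] -> [-2, -1]
  drop 3 from [-4, 3, -2] -> [-4, -2]
  satisfied 4 clause(s); 4 remain; assigned so far: [3]
unit clause [1] forces x1=T; simplify:
  drop -1 from [-2, -1] -> [-2]
  satisfied 2 clause(s); 2 remain; assigned so far: [1, 3]
unit clause [-2] forces x2=F; simplify:
  satisfied 2 clause(s); 0 remain; assigned so far: [1, 2, 3]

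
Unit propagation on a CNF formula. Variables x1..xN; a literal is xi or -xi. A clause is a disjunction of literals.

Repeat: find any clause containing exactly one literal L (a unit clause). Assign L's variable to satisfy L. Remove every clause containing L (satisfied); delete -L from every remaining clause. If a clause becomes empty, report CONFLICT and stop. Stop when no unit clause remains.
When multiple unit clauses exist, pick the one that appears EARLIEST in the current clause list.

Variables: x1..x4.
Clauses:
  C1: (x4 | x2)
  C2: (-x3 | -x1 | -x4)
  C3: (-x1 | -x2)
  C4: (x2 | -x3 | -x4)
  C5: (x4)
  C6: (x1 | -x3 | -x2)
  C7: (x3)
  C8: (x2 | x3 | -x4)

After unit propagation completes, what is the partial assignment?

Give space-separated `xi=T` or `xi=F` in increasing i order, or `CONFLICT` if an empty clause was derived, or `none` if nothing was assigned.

unit clause [4] forces x4=T; simplify:
  drop -4 from [-3, -1, -4] -> [-3, -1]
  drop -4 from [2, -3, -4] -> [2, -3]
  drop -4 from [2, 3, -4] -> [2, 3]
  satisfied 2 clause(s); 6 remain; assigned so far: [4]
unit clause [3] forces x3=T; simplify:
  drop -3 from [-3, -1] -> [-1]
  drop -3 from [2, -3] -> [2]
  drop -3 from [1, -3, -2] -> [1, -2]
  satisfied 2 clause(s); 4 remain; assigned so far: [3, 4]
unit clause [-1] forces x1=F; simplify:
  drop 1 from [1, -2] -> [-2]
  satisfied 2 clause(s); 2 remain; assigned so far: [1, 3, 4]
unit clause [2] forces x2=T; simplify:
  drop -2 from [-2] -> [] (empty!)
  satisfied 1 clause(s); 1 remain; assigned so far: [1, 2, 3, 4]
CONFLICT (empty clause)

Answer: CONFLICT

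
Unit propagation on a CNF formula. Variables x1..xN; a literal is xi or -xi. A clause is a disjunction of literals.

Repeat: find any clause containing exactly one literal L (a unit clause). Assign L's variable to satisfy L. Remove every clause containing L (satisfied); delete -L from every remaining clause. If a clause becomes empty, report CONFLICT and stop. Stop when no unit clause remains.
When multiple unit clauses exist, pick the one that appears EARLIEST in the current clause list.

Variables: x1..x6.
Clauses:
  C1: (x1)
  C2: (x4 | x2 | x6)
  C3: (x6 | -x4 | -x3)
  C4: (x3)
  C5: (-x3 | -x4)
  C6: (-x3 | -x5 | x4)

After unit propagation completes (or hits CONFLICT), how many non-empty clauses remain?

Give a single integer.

unit clause [1] forces x1=T; simplify:
  satisfied 1 clause(s); 5 remain; assigned so far: [1]
unit clause [3] forces x3=T; simplify:
  drop -3 from [6, -4, -3] -> [6, -4]
  drop -3 from [-3, -4] -> [-4]
  drop -3 from [-3, -5, 4] -> [-5, 4]
  satisfied 1 clause(s); 4 remain; assigned so far: [1, 3]
unit clause [-4] forces x4=F; simplify:
  drop 4 from [4, 2, 6] -> [2, 6]
  drop 4 from [-5, 4] -> [-5]
  satisfied 2 clause(s); 2 remain; assigned so far: [1, 3, 4]
unit clause [-5] forces x5=F; simplify:
  satisfied 1 clause(s); 1 remain; assigned so far: [1, 3, 4, 5]

Answer: 1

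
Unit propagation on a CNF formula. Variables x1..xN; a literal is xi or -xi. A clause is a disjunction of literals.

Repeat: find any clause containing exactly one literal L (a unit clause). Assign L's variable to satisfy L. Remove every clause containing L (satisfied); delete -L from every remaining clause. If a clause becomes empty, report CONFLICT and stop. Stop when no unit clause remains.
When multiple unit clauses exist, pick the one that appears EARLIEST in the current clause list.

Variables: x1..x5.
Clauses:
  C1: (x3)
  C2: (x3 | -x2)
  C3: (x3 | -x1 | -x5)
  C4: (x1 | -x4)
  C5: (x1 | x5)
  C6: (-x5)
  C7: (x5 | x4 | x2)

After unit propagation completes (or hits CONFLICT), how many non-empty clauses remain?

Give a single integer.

unit clause [3] forces x3=T; simplify:
  satisfied 3 clause(s); 4 remain; assigned so far: [3]
unit clause [-5] forces x5=F; simplify:
  drop 5 from [1, 5] -> [1]
  drop 5 from [5, 4, 2] -> [4, 2]
  satisfied 1 clause(s); 3 remain; assigned so far: [3, 5]
unit clause [1] forces x1=T; simplify:
  satisfied 2 clause(s); 1 remain; assigned so far: [1, 3, 5]

Answer: 1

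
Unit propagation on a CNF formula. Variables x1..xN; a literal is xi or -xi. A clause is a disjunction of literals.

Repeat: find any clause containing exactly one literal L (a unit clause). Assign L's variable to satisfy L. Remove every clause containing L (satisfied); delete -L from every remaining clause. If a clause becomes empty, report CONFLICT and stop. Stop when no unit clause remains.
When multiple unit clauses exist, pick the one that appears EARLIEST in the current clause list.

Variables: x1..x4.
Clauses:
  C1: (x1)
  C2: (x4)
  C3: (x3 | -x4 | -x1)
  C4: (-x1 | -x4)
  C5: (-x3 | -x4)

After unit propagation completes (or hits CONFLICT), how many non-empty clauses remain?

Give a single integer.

Answer: 2

Derivation:
unit clause [1] forces x1=T; simplify:
  drop -1 from [3, -4, -1] -> [3, -4]
  drop -1 from [-1, -4] -> [-4]
  satisfied 1 clause(s); 4 remain; assigned so far: [1]
unit clause [4] forces x4=T; simplify:
  drop -4 from [3, -4] -> [3]
  drop -4 from [-4] -> [] (empty!)
  drop -4 from [-3, -4] -> [-3]
  satisfied 1 clause(s); 3 remain; assigned so far: [1, 4]
CONFLICT (empty clause)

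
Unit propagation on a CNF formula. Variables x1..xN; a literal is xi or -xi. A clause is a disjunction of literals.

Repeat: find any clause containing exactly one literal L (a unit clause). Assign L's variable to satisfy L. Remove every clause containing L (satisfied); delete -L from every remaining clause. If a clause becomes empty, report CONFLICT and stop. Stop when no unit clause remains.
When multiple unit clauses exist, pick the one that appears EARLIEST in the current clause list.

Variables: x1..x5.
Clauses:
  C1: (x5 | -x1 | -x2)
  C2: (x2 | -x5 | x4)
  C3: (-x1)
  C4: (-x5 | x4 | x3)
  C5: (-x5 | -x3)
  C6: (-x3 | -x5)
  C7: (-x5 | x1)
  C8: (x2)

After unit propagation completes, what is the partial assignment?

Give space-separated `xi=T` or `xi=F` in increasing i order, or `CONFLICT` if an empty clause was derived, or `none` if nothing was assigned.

Answer: x1=F x2=T x5=F

Derivation:
unit clause [-1] forces x1=F; simplify:
  drop 1 from [-5, 1] -> [-5]
  satisfied 2 clause(s); 6 remain; assigned so far: [1]
unit clause [-5] forces x5=F; simplify:
  satisfied 5 clause(s); 1 remain; assigned so far: [1, 5]
unit clause [2] forces x2=T; simplify:
  satisfied 1 clause(s); 0 remain; assigned so far: [1, 2, 5]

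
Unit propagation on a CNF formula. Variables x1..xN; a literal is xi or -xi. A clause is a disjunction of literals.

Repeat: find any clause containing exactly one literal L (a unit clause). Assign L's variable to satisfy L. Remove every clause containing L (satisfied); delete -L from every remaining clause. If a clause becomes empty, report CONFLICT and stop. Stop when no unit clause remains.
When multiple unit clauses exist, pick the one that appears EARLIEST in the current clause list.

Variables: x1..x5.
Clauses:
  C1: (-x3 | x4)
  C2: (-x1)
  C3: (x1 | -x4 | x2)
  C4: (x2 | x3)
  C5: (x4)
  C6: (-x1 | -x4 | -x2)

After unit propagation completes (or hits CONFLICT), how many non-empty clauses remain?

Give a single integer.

unit clause [-1] forces x1=F; simplify:
  drop 1 from [1, -4, 2] -> [-4, 2]
  satisfied 2 clause(s); 4 remain; assigned so far: [1]
unit clause [4] forces x4=T; simplify:
  drop -4 from [-4, 2] -> [2]
  satisfied 2 clause(s); 2 remain; assigned so far: [1, 4]
unit clause [2] forces x2=T; simplify:
  satisfied 2 clause(s); 0 remain; assigned so far: [1, 2, 4]

Answer: 0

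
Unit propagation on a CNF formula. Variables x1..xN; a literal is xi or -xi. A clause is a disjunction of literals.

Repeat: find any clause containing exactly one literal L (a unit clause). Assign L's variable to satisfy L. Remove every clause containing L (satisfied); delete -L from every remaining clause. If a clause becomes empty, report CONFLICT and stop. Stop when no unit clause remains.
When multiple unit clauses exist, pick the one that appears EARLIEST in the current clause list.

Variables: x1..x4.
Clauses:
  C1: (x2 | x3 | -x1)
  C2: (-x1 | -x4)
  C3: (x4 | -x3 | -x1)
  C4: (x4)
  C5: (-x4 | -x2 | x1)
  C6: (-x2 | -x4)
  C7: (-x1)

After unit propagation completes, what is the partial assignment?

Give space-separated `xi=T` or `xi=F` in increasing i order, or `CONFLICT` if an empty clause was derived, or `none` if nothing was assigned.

unit clause [4] forces x4=T; simplify:
  drop -4 from [-1, -4] -> [-1]
  drop -4 from [-4, -2, 1] -> [-2, 1]
  drop -4 from [-2, -4] -> [-2]
  satisfied 2 clause(s); 5 remain; assigned so far: [4]
unit clause [-1] forces x1=F; simplify:
  drop 1 from [-2, 1] -> [-2]
  satisfied 3 clause(s); 2 remain; assigned so far: [1, 4]
unit clause [-2] forces x2=F; simplify:
  satisfied 2 clause(s); 0 remain; assigned so far: [1, 2, 4]

Answer: x1=F x2=F x4=T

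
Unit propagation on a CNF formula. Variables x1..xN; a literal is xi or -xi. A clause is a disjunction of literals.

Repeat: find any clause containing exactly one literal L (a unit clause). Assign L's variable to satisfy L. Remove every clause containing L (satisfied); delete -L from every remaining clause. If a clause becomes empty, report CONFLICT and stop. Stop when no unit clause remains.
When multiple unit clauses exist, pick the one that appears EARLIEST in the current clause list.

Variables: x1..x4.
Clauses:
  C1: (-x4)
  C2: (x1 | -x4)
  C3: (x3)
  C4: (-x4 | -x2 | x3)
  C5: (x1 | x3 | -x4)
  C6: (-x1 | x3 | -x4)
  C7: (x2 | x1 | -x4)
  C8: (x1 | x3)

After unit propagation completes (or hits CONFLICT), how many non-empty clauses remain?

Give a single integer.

unit clause [-4] forces x4=F; simplify:
  satisfied 6 clause(s); 2 remain; assigned so far: [4]
unit clause [3] forces x3=T; simplify:
  satisfied 2 clause(s); 0 remain; assigned so far: [3, 4]

Answer: 0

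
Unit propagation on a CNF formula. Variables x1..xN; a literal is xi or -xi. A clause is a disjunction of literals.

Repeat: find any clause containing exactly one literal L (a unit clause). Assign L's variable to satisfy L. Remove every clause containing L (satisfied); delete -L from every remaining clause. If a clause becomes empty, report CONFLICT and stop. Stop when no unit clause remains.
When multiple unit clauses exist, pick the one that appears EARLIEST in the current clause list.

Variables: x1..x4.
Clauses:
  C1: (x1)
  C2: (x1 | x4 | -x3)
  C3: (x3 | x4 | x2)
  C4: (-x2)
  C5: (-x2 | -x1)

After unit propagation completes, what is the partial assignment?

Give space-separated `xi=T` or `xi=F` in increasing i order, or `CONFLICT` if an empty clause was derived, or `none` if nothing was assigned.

Answer: x1=T x2=F

Derivation:
unit clause [1] forces x1=T; simplify:
  drop -1 from [-2, -1] -> [-2]
  satisfied 2 clause(s); 3 remain; assigned so far: [1]
unit clause [-2] forces x2=F; simplify:
  drop 2 from [3, 4, 2] -> [3, 4]
  satisfied 2 clause(s); 1 remain; assigned so far: [1, 2]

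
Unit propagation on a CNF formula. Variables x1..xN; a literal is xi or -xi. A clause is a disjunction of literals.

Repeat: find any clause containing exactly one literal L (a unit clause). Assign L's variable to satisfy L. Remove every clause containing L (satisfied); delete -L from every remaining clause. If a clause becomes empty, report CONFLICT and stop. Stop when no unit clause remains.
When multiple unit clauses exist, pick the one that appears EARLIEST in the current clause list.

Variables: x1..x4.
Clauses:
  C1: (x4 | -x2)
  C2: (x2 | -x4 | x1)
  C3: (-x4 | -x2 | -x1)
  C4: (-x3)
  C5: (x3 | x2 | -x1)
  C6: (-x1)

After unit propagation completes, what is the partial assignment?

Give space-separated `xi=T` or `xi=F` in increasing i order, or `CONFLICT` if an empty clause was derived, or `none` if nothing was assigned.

unit clause [-3] forces x3=F; simplify:
  drop 3 from [3, 2, -1] -> [2, -1]
  satisfied 1 clause(s); 5 remain; assigned so far: [3]
unit clause [-1] forces x1=F; simplify:
  drop 1 from [2, -4, 1] -> [2, -4]
  satisfied 3 clause(s); 2 remain; assigned so far: [1, 3]

Answer: x1=F x3=F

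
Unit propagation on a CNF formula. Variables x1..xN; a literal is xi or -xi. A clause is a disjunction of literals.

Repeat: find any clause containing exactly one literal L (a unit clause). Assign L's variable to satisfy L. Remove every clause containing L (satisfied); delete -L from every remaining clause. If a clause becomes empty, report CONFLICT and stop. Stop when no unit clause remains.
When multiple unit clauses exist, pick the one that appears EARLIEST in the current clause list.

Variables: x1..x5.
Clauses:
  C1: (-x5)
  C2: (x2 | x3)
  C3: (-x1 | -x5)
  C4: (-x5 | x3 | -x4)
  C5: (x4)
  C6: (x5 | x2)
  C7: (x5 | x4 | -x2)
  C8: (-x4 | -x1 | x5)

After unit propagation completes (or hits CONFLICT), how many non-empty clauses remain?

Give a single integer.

unit clause [-5] forces x5=F; simplify:
  drop 5 from [5, 2] -> [2]
  drop 5 from [5, 4, -2] -> [4, -2]
  drop 5 from [-4, -1, 5] -> [-4, -1]
  satisfied 3 clause(s); 5 remain; assigned so far: [5]
unit clause [4] forces x4=T; simplify:
  drop -4 from [-4, -1] -> [-1]
  satisfied 2 clause(s); 3 remain; assigned so far: [4, 5]
unit clause [2] forces x2=T; simplify:
  satisfied 2 clause(s); 1 remain; assigned so far: [2, 4, 5]
unit clause [-1] forces x1=F; simplify:
  satisfied 1 clause(s); 0 remain; assigned so far: [1, 2, 4, 5]

Answer: 0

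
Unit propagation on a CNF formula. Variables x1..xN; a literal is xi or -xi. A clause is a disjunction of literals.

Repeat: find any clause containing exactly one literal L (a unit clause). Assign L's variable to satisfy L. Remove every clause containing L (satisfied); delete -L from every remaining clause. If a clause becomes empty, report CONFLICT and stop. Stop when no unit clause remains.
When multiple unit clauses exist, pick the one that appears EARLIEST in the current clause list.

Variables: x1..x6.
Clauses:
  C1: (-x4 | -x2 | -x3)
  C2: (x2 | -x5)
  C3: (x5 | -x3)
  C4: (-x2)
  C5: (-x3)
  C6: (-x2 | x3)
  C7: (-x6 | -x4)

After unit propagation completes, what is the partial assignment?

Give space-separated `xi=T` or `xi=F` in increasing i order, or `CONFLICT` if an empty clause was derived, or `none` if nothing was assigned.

unit clause [-2] forces x2=F; simplify:
  drop 2 from [2, -5] -> [-5]
  satisfied 3 clause(s); 4 remain; assigned so far: [2]
unit clause [-5] forces x5=F; simplify:
  drop 5 from [5, -3] -> [-3]
  satisfied 1 clause(s); 3 remain; assigned so far: [2, 5]
unit clause [-3] forces x3=F; simplify:
  satisfied 2 clause(s); 1 remain; assigned so far: [2, 3, 5]

Answer: x2=F x3=F x5=F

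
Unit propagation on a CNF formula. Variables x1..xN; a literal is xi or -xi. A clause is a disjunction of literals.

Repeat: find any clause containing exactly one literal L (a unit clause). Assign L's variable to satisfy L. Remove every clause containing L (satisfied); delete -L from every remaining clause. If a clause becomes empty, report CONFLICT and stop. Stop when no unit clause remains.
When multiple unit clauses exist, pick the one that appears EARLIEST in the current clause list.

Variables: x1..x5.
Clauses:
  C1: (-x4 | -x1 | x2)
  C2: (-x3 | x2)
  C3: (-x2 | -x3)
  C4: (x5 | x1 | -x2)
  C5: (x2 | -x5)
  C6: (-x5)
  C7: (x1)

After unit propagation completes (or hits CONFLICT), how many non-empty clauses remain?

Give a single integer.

unit clause [-5] forces x5=F; simplify:
  drop 5 from [5, 1, -2] -> [1, -2]
  satisfied 2 clause(s); 5 remain; assigned so far: [5]
unit clause [1] forces x1=T; simplify:
  drop -1 from [-4, -1, 2] -> [-4, 2]
  satisfied 2 clause(s); 3 remain; assigned so far: [1, 5]

Answer: 3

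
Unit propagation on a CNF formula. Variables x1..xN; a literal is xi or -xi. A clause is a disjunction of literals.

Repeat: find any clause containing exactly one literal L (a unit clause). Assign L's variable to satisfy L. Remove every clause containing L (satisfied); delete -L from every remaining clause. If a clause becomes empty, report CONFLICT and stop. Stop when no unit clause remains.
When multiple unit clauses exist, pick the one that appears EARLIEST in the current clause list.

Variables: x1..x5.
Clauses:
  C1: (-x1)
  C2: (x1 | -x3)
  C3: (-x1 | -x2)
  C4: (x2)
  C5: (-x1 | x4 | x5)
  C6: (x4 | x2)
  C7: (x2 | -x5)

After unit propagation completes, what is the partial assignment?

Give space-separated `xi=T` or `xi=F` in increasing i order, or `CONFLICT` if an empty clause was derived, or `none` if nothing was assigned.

unit clause [-1] forces x1=F; simplify:
  drop 1 from [1, -3] -> [-3]
  satisfied 3 clause(s); 4 remain; assigned so far: [1]
unit clause [-3] forces x3=F; simplify:
  satisfied 1 clause(s); 3 remain; assigned so far: [1, 3]
unit clause [2] forces x2=T; simplify:
  satisfied 3 clause(s); 0 remain; assigned so far: [1, 2, 3]

Answer: x1=F x2=T x3=F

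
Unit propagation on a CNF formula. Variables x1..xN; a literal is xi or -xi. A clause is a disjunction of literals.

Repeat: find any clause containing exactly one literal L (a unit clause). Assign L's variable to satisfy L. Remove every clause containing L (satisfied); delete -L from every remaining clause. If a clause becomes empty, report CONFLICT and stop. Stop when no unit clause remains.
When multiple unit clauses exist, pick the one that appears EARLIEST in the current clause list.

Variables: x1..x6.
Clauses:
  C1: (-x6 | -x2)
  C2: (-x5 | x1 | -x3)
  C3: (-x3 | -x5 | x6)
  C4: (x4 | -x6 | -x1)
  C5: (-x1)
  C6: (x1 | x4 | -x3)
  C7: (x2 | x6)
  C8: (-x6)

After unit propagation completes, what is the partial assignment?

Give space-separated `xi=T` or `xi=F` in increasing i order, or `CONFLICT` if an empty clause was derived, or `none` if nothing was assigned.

Answer: x1=F x2=T x6=F

Derivation:
unit clause [-1] forces x1=F; simplify:
  drop 1 from [-5, 1, -3] -> [-5, -3]
  drop 1 from [1, 4, -3] -> [4, -3]
  satisfied 2 clause(s); 6 remain; assigned so far: [1]
unit clause [-6] forces x6=F; simplify:
  drop 6 from [-3, -5, 6] -> [-3, -5]
  drop 6 from [2, 6] -> [2]
  satisfied 2 clause(s); 4 remain; assigned so far: [1, 6]
unit clause [2] forces x2=T; simplify:
  satisfied 1 clause(s); 3 remain; assigned so far: [1, 2, 6]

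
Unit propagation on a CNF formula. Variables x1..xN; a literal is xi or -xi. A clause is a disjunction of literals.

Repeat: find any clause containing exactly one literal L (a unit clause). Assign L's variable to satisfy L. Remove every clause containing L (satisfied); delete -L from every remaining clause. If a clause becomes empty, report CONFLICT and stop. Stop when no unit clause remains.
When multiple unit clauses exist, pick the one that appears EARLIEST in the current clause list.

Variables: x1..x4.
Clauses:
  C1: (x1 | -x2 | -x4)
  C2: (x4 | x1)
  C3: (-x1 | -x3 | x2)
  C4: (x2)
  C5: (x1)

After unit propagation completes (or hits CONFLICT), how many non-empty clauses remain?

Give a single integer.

Answer: 0

Derivation:
unit clause [2] forces x2=T; simplify:
  drop -2 from [1, -2, -4] -> [1, -4]
  satisfied 2 clause(s); 3 remain; assigned so far: [2]
unit clause [1] forces x1=T; simplify:
  satisfied 3 clause(s); 0 remain; assigned so far: [1, 2]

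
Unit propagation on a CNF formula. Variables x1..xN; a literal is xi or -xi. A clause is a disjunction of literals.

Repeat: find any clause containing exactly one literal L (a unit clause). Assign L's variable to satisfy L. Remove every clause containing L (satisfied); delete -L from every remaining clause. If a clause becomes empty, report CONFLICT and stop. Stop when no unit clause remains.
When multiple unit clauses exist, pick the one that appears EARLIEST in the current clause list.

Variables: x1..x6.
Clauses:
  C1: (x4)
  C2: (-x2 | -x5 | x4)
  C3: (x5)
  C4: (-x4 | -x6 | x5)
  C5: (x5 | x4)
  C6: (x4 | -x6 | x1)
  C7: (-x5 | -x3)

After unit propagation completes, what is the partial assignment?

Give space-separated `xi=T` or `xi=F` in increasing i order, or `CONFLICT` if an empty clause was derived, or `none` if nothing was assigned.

Answer: x3=F x4=T x5=T

Derivation:
unit clause [4] forces x4=T; simplify:
  drop -4 from [-4, -6, 5] -> [-6, 5]
  satisfied 4 clause(s); 3 remain; assigned so far: [4]
unit clause [5] forces x5=T; simplify:
  drop -5 from [-5, -3] -> [-3]
  satisfied 2 clause(s); 1 remain; assigned so far: [4, 5]
unit clause [-3] forces x3=F; simplify:
  satisfied 1 clause(s); 0 remain; assigned so far: [3, 4, 5]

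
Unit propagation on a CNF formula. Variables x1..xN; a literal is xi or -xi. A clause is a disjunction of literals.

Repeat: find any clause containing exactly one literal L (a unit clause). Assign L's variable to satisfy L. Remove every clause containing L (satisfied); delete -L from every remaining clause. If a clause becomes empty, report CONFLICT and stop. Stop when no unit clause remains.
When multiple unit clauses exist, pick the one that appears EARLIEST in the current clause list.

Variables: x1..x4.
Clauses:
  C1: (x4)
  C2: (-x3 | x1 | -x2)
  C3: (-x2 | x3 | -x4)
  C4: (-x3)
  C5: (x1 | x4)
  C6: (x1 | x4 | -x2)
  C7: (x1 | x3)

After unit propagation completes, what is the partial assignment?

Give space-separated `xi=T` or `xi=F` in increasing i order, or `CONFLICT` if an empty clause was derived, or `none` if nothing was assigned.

Answer: x1=T x2=F x3=F x4=T

Derivation:
unit clause [4] forces x4=T; simplify:
  drop -4 from [-2, 3, -4] -> [-2, 3]
  satisfied 3 clause(s); 4 remain; assigned so far: [4]
unit clause [-3] forces x3=F; simplify:
  drop 3 from [-2, 3] -> [-2]
  drop 3 from [1, 3] -> [1]
  satisfied 2 clause(s); 2 remain; assigned so far: [3, 4]
unit clause [-2] forces x2=F; simplify:
  satisfied 1 clause(s); 1 remain; assigned so far: [2, 3, 4]
unit clause [1] forces x1=T; simplify:
  satisfied 1 clause(s); 0 remain; assigned so far: [1, 2, 3, 4]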